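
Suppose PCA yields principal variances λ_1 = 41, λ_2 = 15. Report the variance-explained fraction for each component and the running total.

Step 1 — total variance = trace(Sigma) = Σ λ_i = 41 + 15 = 56.

Step 2 — fraction explained by component i = λ_i / Σ λ:
  PC1: 41/56 = 0.7321
  PC2: 15/56 = 0.2679

Step 3 — cumulative fraction after k components = (λ_1 + ... + λ_k) / Σ λ:
  k = 1: 41/56 = 0.7321
  k = 2: (41 + 15)/56 = 56/56 = 1

Summary (fraction, with percent):

explained: PC1 0.7321 (73.21%), PC2 0.2679 (26.79%);  cumulative: 0.7321, 1


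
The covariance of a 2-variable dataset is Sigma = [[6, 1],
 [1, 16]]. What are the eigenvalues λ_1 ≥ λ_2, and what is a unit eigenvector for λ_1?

Step 1 — characteristic polynomial of 2×2 Sigma:
  det(Sigma - λI) = λ² - trace · λ + det = 0.
  trace = 6 + 16 = 22, det = 6·16 - (1)² = 95.
Step 2 — discriminant:
  Δ = trace² - 4·det = 484 - 380 = 104.
Step 3 — eigenvalues:
  λ = (trace ± √Δ)/2 = (22 ± 10.198)/2,
  λ_1 = 16.099,  λ_2 = 5.901.

Step 4 — unit eigenvector for λ_1: solve (Sigma - λ_1 I)v = 0. First row:
  (6 - 16.099)·v_x + (1)·v_y = 0, i.e. (-10.099)·v_x + (1)·v_y = 0,
  so v ∝ (b, λ_1 - a) = (1, 10.099) = u.
  ||u|| = √((1)² + (10.099)²) = √(102.9902) ≈ 10.1484,
  v_1 = u/||u|| ≈ (0.0985, 0.9951) (||v_1|| = 1).

λ_1 = 16.099,  λ_2 = 5.901;  v_1 ≈ (0.0985, 0.9951)


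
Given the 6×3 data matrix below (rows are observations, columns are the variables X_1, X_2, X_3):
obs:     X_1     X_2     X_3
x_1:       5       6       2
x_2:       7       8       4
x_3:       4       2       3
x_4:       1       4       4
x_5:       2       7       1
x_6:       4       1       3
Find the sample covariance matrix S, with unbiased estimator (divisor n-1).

Step 1 — column means:
  mean(X_1) = (5 + 7 + 4 + 1 + 2 + 4) / 6 = 23/6 = 3.8333
  mean(X_2) = (6 + 8 + 2 + 4 + 7 + 1) / 6 = 28/6 = 4.6667
  mean(X_3) = (2 + 4 + 3 + 4 + 1 + 3) / 6 = 17/6 = 2.8333

Step 2 — sample covariance S[i,j] = (1/(n-1)) · Σ_k (x_{k,i} - mean_i) · (x_{k,j} - mean_j), with n-1 = 5.
  S[X_1,X_1] = ((1.1667)·(1.1667) + (3.1667)·(3.1667) + (0.1667)·(0.1667) + (-2.8333)·(-2.8333) + (-1.8333)·(-1.8333) + (0.1667)·(0.1667)) / 5 = 22.8333/5 = 4.5667
  S[X_1,X_2] = ((1.1667)·(1.3333) + (3.1667)·(3.3333) + (0.1667)·(-2.6667) + (-2.8333)·(-0.6667) + (-1.8333)·(2.3333) + (0.1667)·(-3.6667)) / 5 = 8.6667/5 = 1.7333
  S[X_1,X_3] = ((1.1667)·(-0.8333) + (3.1667)·(1.1667) + (0.1667)·(0.1667) + (-2.8333)·(1.1667) + (-1.8333)·(-1.8333) + (0.1667)·(0.1667)) / 5 = 2.8333/5 = 0.5667
  S[X_2,X_2] = ((1.3333)·(1.3333) + (3.3333)·(3.3333) + (-2.6667)·(-2.6667) + (-0.6667)·(-0.6667) + (2.3333)·(2.3333) + (-3.6667)·(-3.6667)) / 5 = 39.3333/5 = 7.8667
  S[X_2,X_3] = ((1.3333)·(-0.8333) + (3.3333)·(1.1667) + (-2.6667)·(0.1667) + (-0.6667)·(1.1667) + (2.3333)·(-1.8333) + (-3.6667)·(0.1667)) / 5 = -3.3333/5 = -0.6667
  S[X_3,X_3] = ((-0.8333)·(-0.8333) + (1.1667)·(1.1667) + (0.1667)·(0.1667) + (1.1667)·(1.1667) + (-1.8333)·(-1.8333) + (0.1667)·(0.1667)) / 5 = 6.8333/5 = 1.3667

S is symmetric (S[j,i] = S[i,j]). Assembling:

S = [[4.5667, 1.7333, 0.5667],
 [1.7333, 7.8667, -0.6667],
 [0.5667, -0.6667, 1.3667]]


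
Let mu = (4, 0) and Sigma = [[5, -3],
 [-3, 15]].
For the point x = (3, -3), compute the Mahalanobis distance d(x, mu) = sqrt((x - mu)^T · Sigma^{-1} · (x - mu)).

Step 1 — centre the observation: (x - mu) = (-1, -3).

Step 2 — invert Sigma. det(Sigma) = 5·15 - (-3)² = 66.
  Sigma^{-1} = (1/det) · [[d, -b], [-b, a]] = [[0.2273, 0.0455],
 [0.0455, 0.0758]].

Step 3 — form the quadratic (x - mu)^T · Sigma^{-1} · (x - mu):
  Sigma^{-1} · (x - mu) = (-0.3636, -0.2727).
  (x - mu)^T · [Sigma^{-1} · (x - mu)] = (-1)·(-0.3636) + (-3)·(-0.2727) = 1.1818.

Step 4 — take square root: d = √(1.1818) ≈ 1.0871.

d(x, mu) = √(1.1818) ≈ 1.0871


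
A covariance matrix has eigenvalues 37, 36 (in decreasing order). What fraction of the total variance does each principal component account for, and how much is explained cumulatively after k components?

Step 1 — total variance = trace(Sigma) = Σ λ_i = 37 + 36 = 73.

Step 2 — fraction explained by component i = λ_i / Σ λ:
  PC1: 37/73 = 0.5068
  PC2: 36/73 = 0.4932

Step 3 — cumulative fraction after k components = (λ_1 + ... + λ_k) / Σ λ:
  k = 1: 37/73 = 0.5068
  k = 2: (37 + 36)/73 = 73/73 = 1

Summary (fraction, with percent):

explained: PC1 0.5068 (50.68%), PC2 0.4932 (49.32%);  cumulative: 0.5068, 1


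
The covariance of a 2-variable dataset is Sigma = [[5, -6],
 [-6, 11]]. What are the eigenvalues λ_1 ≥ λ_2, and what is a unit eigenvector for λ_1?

Step 1 — characteristic polynomial of 2×2 Sigma:
  det(Sigma - λI) = λ² - trace · λ + det = 0.
  trace = 5 + 11 = 16, det = 5·11 - (-6)² = 19.
Step 2 — discriminant:
  Δ = trace² - 4·det = 256 - 76 = 180.
Step 3 — eigenvalues:
  λ = (trace ± √Δ)/2 = (16 ± 13.4164)/2,
  λ_1 = 14.7082,  λ_2 = 1.2918.

Step 4 — unit eigenvector for λ_1: solve (Sigma - λ_1 I)v = 0. First row:
  (5 - 14.7082)·v_x + (-6)·v_y = 0, i.e. (-9.7082)·v_x + (-6)·v_y = 0,
  so v ∝ (b, λ_1 - a) = (-6, 9.7082); multiply by -1 so the first entry is positive: u = (6, -9.7082).
  ||u|| = √((6)² + (-9.7082)²) = √(130.2492) ≈ 11.4127,
  v_1 = u/||u|| ≈ (0.5257, -0.8507) (||v_1|| = 1).

λ_1 = 14.7082,  λ_2 = 1.2918;  v_1 ≈ (0.5257, -0.8507)


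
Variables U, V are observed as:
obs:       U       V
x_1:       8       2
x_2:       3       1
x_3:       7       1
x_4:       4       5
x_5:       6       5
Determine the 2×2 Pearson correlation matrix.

Step 1 — column means:
  mean(U) = (8 + 3 + 7 + 4 + 6) / 5 = 28/5 = 5.6
  mean(V) = (2 + 1 + 1 + 5 + 5) / 5 = 14/5 = 2.8

Step 2 — sample variances and covariances s[i,j] = (1/(n-1)) · Σ_k (x_{k,i} - mean_i) · (x_{k,j} - mean_j), with n-1 = 4:
  s[U,U] = ((2.4)·(2.4) + (-2.6)·(-2.6) + (1.4)·(1.4) + (-1.6)·(-1.6) + (0.4)·(0.4)) / 4 = 17.2/4 = 4.3
  s[U,V] = ((2.4)·(-0.8) + (-2.6)·(-1.8) + (1.4)·(-1.8) + (-1.6)·(2.2) + (0.4)·(2.2)) / 4 = -2.4/4 = -0.6
  s[V,V] = ((-0.8)·(-0.8) + (-1.8)·(-1.8) + (-1.8)·(-1.8) + (2.2)·(2.2) + (2.2)·(2.2)) / 4 = 16.8/4 = 4.2
  Sample standard deviations s_i = √(s[i,i]):
  s(U) = √(4.3) = 2.0736
  s(V) = √(4.2) = 2.0494

Step 3 — r_{ij} = s_{ij} / (s_i · s_j):
  r[U,U] = 1 (diagonal).
  r[U,V] = -0.6 / (2.0736 · 2.0494) = -0.6 / 4.2497 = -0.1412
  r[V,V] = 1 (diagonal).

R is symmetric with unit diagonal. Assembling:

R = [[1, -0.1412],
 [-0.1412, 1]]


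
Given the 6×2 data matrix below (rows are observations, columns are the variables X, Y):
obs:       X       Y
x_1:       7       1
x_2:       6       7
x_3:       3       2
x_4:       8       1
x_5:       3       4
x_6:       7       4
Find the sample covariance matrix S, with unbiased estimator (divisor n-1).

Step 1 — column means:
  mean(X) = (7 + 6 + 3 + 8 + 3 + 7) / 6 = 34/6 = 5.6667
  mean(Y) = (1 + 7 + 2 + 1 + 4 + 4) / 6 = 19/6 = 3.1667

Step 2 — sample covariance S[i,j] = (1/(n-1)) · Σ_k (x_{k,i} - mean_i) · (x_{k,j} - mean_j), with n-1 = 5.
  S[X,X] = ((1.3333)·(1.3333) + (0.3333)·(0.3333) + (-2.6667)·(-2.6667) + (2.3333)·(2.3333) + (-2.6667)·(-2.6667) + (1.3333)·(1.3333)) / 5 = 23.3333/5 = 4.6667
  S[X,Y] = ((1.3333)·(-2.1667) + (0.3333)·(3.8333) + (-2.6667)·(-1.1667) + (2.3333)·(-2.1667) + (-2.6667)·(0.8333) + (1.3333)·(0.8333)) / 5 = -4.6667/5 = -0.9333
  S[Y,Y] = ((-2.1667)·(-2.1667) + (3.8333)·(3.8333) + (-1.1667)·(-1.1667) + (-2.1667)·(-2.1667) + (0.8333)·(0.8333) + (0.8333)·(0.8333)) / 5 = 26.8333/5 = 5.3667

S is symmetric (S[j,i] = S[i,j]). Assembling:

S = [[4.6667, -0.9333],
 [-0.9333, 5.3667]]


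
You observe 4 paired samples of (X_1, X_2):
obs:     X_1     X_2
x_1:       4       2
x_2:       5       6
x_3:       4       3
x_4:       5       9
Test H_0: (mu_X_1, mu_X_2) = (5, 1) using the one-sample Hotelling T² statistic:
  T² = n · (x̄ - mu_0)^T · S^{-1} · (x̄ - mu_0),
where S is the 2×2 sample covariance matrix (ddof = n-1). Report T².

Step 1 — sample mean vector:
  mean(X_1) = (4 + 5 + 4 + 5) / 4 = 18/4 = 4.5
  mean(X_2) = (2 + 6 + 3 + 9) / 4 = 20/4 = 5
  x̄ = (4.5, 5),  deviation x̄ - mu_0 = (4.5, 5) - (5, 1) = (-0.5, 4).

Step 2 — sample covariance matrix, S[i,j] = (1/(n-1)) · Σ_k (x_{k,i} - mean_i) · (x_{k,j} - mean_j), divisor n-1 = 3:
  S[X_1,X_1] = ((-0.5)·(-0.5) + (0.5)·(0.5) + (-0.5)·(-0.5) + (0.5)·(0.5)) / 3 = 1/3 = 0.3333
  S[X_1,X_2] = ((-0.5)·(-3) + (0.5)·(1) + (-0.5)·(-2) + (0.5)·(4)) / 3 = 5/3 = 1.6667
  S[X_2,X_2] = ((-3)·(-3) + (1)·(1) + (-2)·(-2) + (4)·(4)) / 3 = 30/3 = 10
  S = [[0.3333, 1.6667],
 [1.6667, 10]].

Step 3 — invert S. det(S) = 0.3333·10 - (1.6667)² = 0.5556.
  S^{-1} = (1/det) · [[d, -b], [-b, a]] = [[18, -3],
 [-3, 0.6]].

Step 4 — quadratic form (x̄ - mu_0)^T · S^{-1} · (x̄ - mu_0):
  S^{-1} · (x̄ - mu_0) = (-21, 3.9),
  (x̄ - mu_0)^T · [...] = (-0.5)·(-21) + (4)·(3.9) = 26.1.

Step 5 — scale by n: T² = 4 · 26.1 = 104.4.

T² ≈ 104.4


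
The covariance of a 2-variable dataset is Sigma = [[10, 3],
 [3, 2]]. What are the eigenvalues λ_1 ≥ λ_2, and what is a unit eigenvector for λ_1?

Step 1 — characteristic polynomial of 2×2 Sigma:
  det(Sigma - λI) = λ² - trace · λ + det = 0.
  trace = 10 + 2 = 12, det = 10·2 - (3)² = 11.
Step 2 — discriminant:
  Δ = trace² - 4·det = 144 - 44 = 100.
Step 3 — eigenvalues:
  λ = (trace ± √Δ)/2 = (12 ± 10)/2,
  λ_1 = 11,  λ_2 = 1.

Step 4 — unit eigenvector for λ_1: solve (Sigma - λ_1 I)v = 0. First row:
  (10 - 11)·v_x + (3)·v_y = 0, i.e. (-1)·v_x + (3)·v_y = 0,
  so v ∝ (b, λ_1 - a) = (3, 1) = u.
  ||u|| = √((3)² + (1)²) = √(10) ≈ 3.1623,
  v_1 = u/||u|| ≈ (0.9487, 0.3162) (||v_1|| = 1).

λ_1 = 11,  λ_2 = 1;  v_1 ≈ (0.9487, 0.3162)


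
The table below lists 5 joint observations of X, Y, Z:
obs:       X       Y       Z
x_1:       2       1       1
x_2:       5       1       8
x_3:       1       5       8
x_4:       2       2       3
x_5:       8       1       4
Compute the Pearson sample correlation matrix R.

Step 1 — column means:
  mean(X) = (2 + 5 + 1 + 2 + 8) / 5 = 18/5 = 3.6
  mean(Y) = (1 + 1 + 5 + 2 + 1) / 5 = 10/5 = 2
  mean(Z) = (1 + 8 + 8 + 3 + 4) / 5 = 24/5 = 4.8

Step 2 — sample variances and covariances s[i,j] = (1/(n-1)) · Σ_k (x_{k,i} - mean_i) · (x_{k,j} - mean_j), with n-1 = 4:
  s[X,X] = ((-1.6)·(-1.6) + (1.4)·(1.4) + (-2.6)·(-2.6) + (-1.6)·(-1.6) + (4.4)·(4.4)) / 4 = 33.2/4 = 8.3
  s[X,Y] = ((-1.6)·(-1) + (1.4)·(-1) + (-2.6)·(3) + (-1.6)·(0) + (4.4)·(-1)) / 4 = -12/4 = -3
  s[X,Z] = ((-1.6)·(-3.8) + (1.4)·(3.2) + (-2.6)·(3.2) + (-1.6)·(-1.8) + (4.4)·(-0.8)) / 4 = 1.6/4 = 0.4
  s[Y,Y] = ((-1)·(-1) + (-1)·(-1) + (3)·(3) + (0)·(0) + (-1)·(-1)) / 4 = 12/4 = 3
  s[Y,Z] = ((-1)·(-3.8) + (-1)·(3.2) + (3)·(3.2) + (0)·(-1.8) + (-1)·(-0.8)) / 4 = 11/4 = 2.75
  s[Z,Z] = ((-3.8)·(-3.8) + (3.2)·(3.2) + (3.2)·(3.2) + (-1.8)·(-1.8) + (-0.8)·(-0.8)) / 4 = 38.8/4 = 9.7
  Sample standard deviations s_i = √(s[i,i]):
  s(X) = √(8.3) = 2.881
  s(Y) = √(3) = 1.7321
  s(Z) = √(9.7) = 3.1145

Step 3 — r_{ij} = s_{ij} / (s_i · s_j):
  r[X,X] = 1 (diagonal).
  r[X,Y] = -3 / (2.881 · 1.7321) = -3 / 4.99 = -0.6012
  r[X,Z] = 0.4 / (2.881 · 3.1145) = 0.4 / 8.9727 = 0.0446
  r[Y,Y] = 1 (diagonal).
  r[Y,Z] = 2.75 / (1.7321 · 3.1145) = 2.75 / 5.3944 = 0.5098
  r[Z,Z] = 1 (diagonal).

R is symmetric with unit diagonal. Assembling:

R = [[1, -0.6012, 0.0446],
 [-0.6012, 1, 0.5098],
 [0.0446, 0.5098, 1]]


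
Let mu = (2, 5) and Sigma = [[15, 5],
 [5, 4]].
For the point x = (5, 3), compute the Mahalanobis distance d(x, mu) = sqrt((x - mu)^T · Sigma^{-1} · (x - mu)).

Step 1 — centre the observation: (x - mu) = (3, -2).

Step 2 — invert Sigma. det(Sigma) = 15·4 - (5)² = 35.
  Sigma^{-1} = (1/det) · [[d, -b], [-b, a]] = [[0.1143, -0.1429],
 [-0.1429, 0.4286]].

Step 3 — form the quadratic (x - mu)^T · Sigma^{-1} · (x - mu):
  Sigma^{-1} · (x - mu) = (0.6286, -1.2857).
  (x - mu)^T · [Sigma^{-1} · (x - mu)] = (3)·(0.6286) + (-2)·(-1.2857) = 4.4571.

Step 4 — take square root: d = √(4.4571) ≈ 2.1112.

d(x, mu) = √(4.4571) ≈ 2.1112


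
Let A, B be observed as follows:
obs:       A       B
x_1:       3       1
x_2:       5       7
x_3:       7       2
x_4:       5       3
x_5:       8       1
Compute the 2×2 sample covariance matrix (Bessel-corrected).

Step 1 — column means:
  mean(A) = (3 + 5 + 7 + 5 + 8) / 5 = 28/5 = 5.6
  mean(B) = (1 + 7 + 2 + 3 + 1) / 5 = 14/5 = 2.8

Step 2 — sample covariance S[i,j] = (1/(n-1)) · Σ_k (x_{k,i} - mean_i) · (x_{k,j} - mean_j), with n-1 = 4.
  S[A,A] = ((-2.6)·(-2.6) + (-0.6)·(-0.6) + (1.4)·(1.4) + (-0.6)·(-0.6) + (2.4)·(2.4)) / 4 = 15.2/4 = 3.8
  S[A,B] = ((-2.6)·(-1.8) + (-0.6)·(4.2) + (1.4)·(-0.8) + (-0.6)·(0.2) + (2.4)·(-1.8)) / 4 = -3.4/4 = -0.85
  S[B,B] = ((-1.8)·(-1.8) + (4.2)·(4.2) + (-0.8)·(-0.8) + (0.2)·(0.2) + (-1.8)·(-1.8)) / 4 = 24.8/4 = 6.2

S is symmetric (S[j,i] = S[i,j]). Assembling:

S = [[3.8, -0.85],
 [-0.85, 6.2]]


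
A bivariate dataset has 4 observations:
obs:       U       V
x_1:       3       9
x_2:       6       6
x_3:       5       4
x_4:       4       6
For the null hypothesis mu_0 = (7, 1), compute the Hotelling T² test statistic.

Step 1 — sample mean vector:
  mean(U) = (3 + 6 + 5 + 4) / 4 = 18/4 = 4.5
  mean(V) = (9 + 6 + 4 + 6) / 4 = 25/4 = 6.25
  x̄ = (4.5, 6.25),  deviation x̄ - mu_0 = (4.5, 6.25) - (7, 1) = (-2.5, 5.25).

Step 2 — sample covariance matrix, S[i,j] = (1/(n-1)) · Σ_k (x_{k,i} - mean_i) · (x_{k,j} - mean_j), divisor n-1 = 3:
  S[U,U] = ((-1.5)·(-1.5) + (1.5)·(1.5) + (0.5)·(0.5) + (-0.5)·(-0.5)) / 3 = 5/3 = 1.6667
  S[U,V] = ((-1.5)·(2.75) + (1.5)·(-0.25) + (0.5)·(-2.25) + (-0.5)·(-0.25)) / 3 = -5.5/3 = -1.8333
  S[V,V] = ((2.75)·(2.75) + (-0.25)·(-0.25) + (-2.25)·(-2.25) + (-0.25)·(-0.25)) / 3 = 12.75/3 = 4.25
  S = [[1.6667, -1.8333],
 [-1.8333, 4.25]].

Step 3 — invert S. det(S) = 1.6667·4.25 - (-1.8333)² = 3.7222.
  S^{-1} = (1/det) · [[d, -b], [-b, a]] = [[1.1418, 0.4925],
 [0.4925, 0.4478]].

Step 4 — quadratic form (x̄ - mu_0)^T · S^{-1} · (x̄ - mu_0):
  S^{-1} · (x̄ - mu_0) = (-0.2687, 1.1194),
  (x̄ - mu_0)^T · [...] = (-2.5)·(-0.2687) + (5.25)·(1.1194) = 6.5485.

Step 5 — scale by n: T² = 4 · 6.5485 = 26.194.

T² ≈ 26.194


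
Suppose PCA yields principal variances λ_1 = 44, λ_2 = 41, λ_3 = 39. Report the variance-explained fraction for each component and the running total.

Step 1 — total variance = trace(Sigma) = Σ λ_i = 44 + 41 + 39 = 124.

Step 2 — fraction explained by component i = λ_i / Σ λ:
  PC1: 44/124 = 0.3548
  PC2: 41/124 = 0.3306
  PC3: 39/124 = 0.3145

Step 3 — cumulative fraction after k components = (λ_1 + ... + λ_k) / Σ λ:
  k = 1: 44/124 = 0.3548
  k = 2: (44 + 41)/124 = 85/124 = 0.6855
  k = 3: (44 + 41 + 39)/124 = 124/124 = 1

Summary (fraction, with percent):

explained: PC1 0.3548 (35.48%), PC2 0.3306 (33.06%), PC3 0.3145 (31.45%);  cumulative: 0.3548, 0.6855, 1


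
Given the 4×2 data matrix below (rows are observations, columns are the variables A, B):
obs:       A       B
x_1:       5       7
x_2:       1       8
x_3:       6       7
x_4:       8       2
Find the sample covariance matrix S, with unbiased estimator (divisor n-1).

Step 1 — column means:
  mean(A) = (5 + 1 + 6 + 8) / 4 = 20/4 = 5
  mean(B) = (7 + 8 + 7 + 2) / 4 = 24/4 = 6

Step 2 — sample covariance S[i,j] = (1/(n-1)) · Σ_k (x_{k,i} - mean_i) · (x_{k,j} - mean_j), with n-1 = 3.
  S[A,A] = ((0)·(0) + (-4)·(-4) + (1)·(1) + (3)·(3)) / 3 = 26/3 = 8.6667
  S[A,B] = ((0)·(1) + (-4)·(2) + (1)·(1) + (3)·(-4)) / 3 = -19/3 = -6.3333
  S[B,B] = ((1)·(1) + (2)·(2) + (1)·(1) + (-4)·(-4)) / 3 = 22/3 = 7.3333

S is symmetric (S[j,i] = S[i,j]). Assembling:

S = [[8.6667, -6.3333],
 [-6.3333, 7.3333]]


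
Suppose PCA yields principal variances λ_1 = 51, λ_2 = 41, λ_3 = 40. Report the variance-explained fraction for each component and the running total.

Step 1 — total variance = trace(Sigma) = Σ λ_i = 51 + 41 + 40 = 132.

Step 2 — fraction explained by component i = λ_i / Σ λ:
  PC1: 51/132 = 0.3864
  PC2: 41/132 = 0.3106
  PC3: 40/132 = 0.303

Step 3 — cumulative fraction after k components = (λ_1 + ... + λ_k) / Σ λ:
  k = 1: 51/132 = 0.3864
  k = 2: (51 + 41)/132 = 92/132 = 0.697
  k = 3: (51 + 41 + 40)/132 = 132/132 = 1

Summary (fraction, with percent):

explained: PC1 0.3864 (38.64%), PC2 0.3106 (31.06%), PC3 0.303 (30.3%);  cumulative: 0.3864, 0.697, 1


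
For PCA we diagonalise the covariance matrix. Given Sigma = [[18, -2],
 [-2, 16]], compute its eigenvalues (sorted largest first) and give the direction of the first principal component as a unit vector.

Step 1 — characteristic polynomial of 2×2 Sigma:
  det(Sigma - λI) = λ² - trace · λ + det = 0.
  trace = 18 + 16 = 34, det = 18·16 - (-2)² = 284.
Step 2 — discriminant:
  Δ = trace² - 4·det = 1156 - 1136 = 20.
Step 3 — eigenvalues:
  λ = (trace ± √Δ)/2 = (34 ± 4.4721)/2,
  λ_1 = 19.2361,  λ_2 = 14.7639.

Step 4 — unit eigenvector for λ_1: solve (Sigma - λ_1 I)v = 0. First row:
  (18 - 19.2361)·v_x + (-2)·v_y = 0, i.e. (-1.2361)·v_x + (-2)·v_y = 0,
  so v ∝ (b, λ_1 - a) = (-2, 1.2361); multiply by -1 so the first entry is positive: u = (2, -1.2361).
  ||u|| = √((2)² + (-1.2361)²) = √(5.5279) ≈ 2.3511,
  v_1 = u/||u|| ≈ (0.8507, -0.5257) (||v_1|| = 1).

λ_1 = 19.2361,  λ_2 = 14.7639;  v_1 ≈ (0.8507, -0.5257)


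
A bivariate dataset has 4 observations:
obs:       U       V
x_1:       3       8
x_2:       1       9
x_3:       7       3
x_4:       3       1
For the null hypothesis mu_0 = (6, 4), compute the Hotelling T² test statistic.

Step 1 — sample mean vector:
  mean(U) = (3 + 1 + 7 + 3) / 4 = 14/4 = 3.5
  mean(V) = (8 + 9 + 3 + 1) / 4 = 21/4 = 5.25
  x̄ = (3.5, 5.25),  deviation x̄ - mu_0 = (3.5, 5.25) - (6, 4) = (-2.5, 1.25).

Step 2 — sample covariance matrix, S[i,j] = (1/(n-1)) · Σ_k (x_{k,i} - mean_i) · (x_{k,j} - mean_j), divisor n-1 = 3:
  S[U,U] = ((-0.5)·(-0.5) + (-2.5)·(-2.5) + (3.5)·(3.5) + (-0.5)·(-0.5)) / 3 = 19/3 = 6.3333
  S[U,V] = ((-0.5)·(2.75) + (-2.5)·(3.75) + (3.5)·(-2.25) + (-0.5)·(-4.25)) / 3 = -16.5/3 = -5.5
  S[V,V] = ((2.75)·(2.75) + (3.75)·(3.75) + (-2.25)·(-2.25) + (-4.25)·(-4.25)) / 3 = 44.75/3 = 14.9167
  S = [[6.3333, -5.5],
 [-5.5, 14.9167]].

Step 3 — invert S. det(S) = 6.3333·14.9167 - (-5.5)² = 64.2222.
  S^{-1} = (1/det) · [[d, -b], [-b, a]] = [[0.2323, 0.0856],
 [0.0856, 0.0986]].

Step 4 — quadratic form (x̄ - mu_0)^T · S^{-1} · (x̄ - mu_0):
  S^{-1} · (x̄ - mu_0) = (-0.4736, -0.0908),
  (x̄ - mu_0)^T · [...] = (-2.5)·(-0.4736) + (1.25)·(-0.0908) = 1.0705.

Step 5 — scale by n: T² = 4 · 1.0705 = 4.282.

T² ≈ 4.282


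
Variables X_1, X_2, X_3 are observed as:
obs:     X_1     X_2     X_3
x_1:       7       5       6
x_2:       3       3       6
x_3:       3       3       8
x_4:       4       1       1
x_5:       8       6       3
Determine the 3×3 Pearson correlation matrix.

Step 1 — column means:
  mean(X_1) = (7 + 3 + 3 + 4 + 8) / 5 = 25/5 = 5
  mean(X_2) = (5 + 3 + 3 + 1 + 6) / 5 = 18/5 = 3.6
  mean(X_3) = (6 + 6 + 8 + 1 + 3) / 5 = 24/5 = 4.8

Step 2 — sample variances and covariances s[i,j] = (1/(n-1)) · Σ_k (x_{k,i} - mean_i) · (x_{k,j} - mean_j), with n-1 = 4:
  s[X_1,X_1] = ((2)·(2) + (-2)·(-2) + (-2)·(-2) + (-1)·(-1) + (3)·(3)) / 4 = 22/4 = 5.5
  s[X_1,X_2] = ((2)·(1.4) + (-2)·(-0.6) + (-2)·(-0.6) + (-1)·(-2.6) + (3)·(2.4)) / 4 = 15/4 = 3.75
  s[X_1,X_3] = ((2)·(1.2) + (-2)·(1.2) + (-2)·(3.2) + (-1)·(-3.8) + (3)·(-1.8)) / 4 = -8/4 = -2
  s[X_2,X_2] = ((1.4)·(1.4) + (-0.6)·(-0.6) + (-0.6)·(-0.6) + (-2.6)·(-2.6) + (2.4)·(2.4)) / 4 = 15.2/4 = 3.8
  s[X_2,X_3] = ((1.4)·(1.2) + (-0.6)·(1.2) + (-0.6)·(3.2) + (-2.6)·(-3.8) + (2.4)·(-1.8)) / 4 = 4.6/4 = 1.15
  s[X_3,X_3] = ((1.2)·(1.2) + (1.2)·(1.2) + (3.2)·(3.2) + (-3.8)·(-3.8) + (-1.8)·(-1.8)) / 4 = 30.8/4 = 7.7
  Sample standard deviations s_i = √(s[i,i]):
  s(X_1) = √(5.5) = 2.3452
  s(X_2) = √(3.8) = 1.9494
  s(X_3) = √(7.7) = 2.7749

Step 3 — r_{ij} = s_{ij} / (s_i · s_j):
  r[X_1,X_1] = 1 (diagonal).
  r[X_1,X_2] = 3.75 / (2.3452 · 1.9494) = 3.75 / 4.5717 = 0.8203
  r[X_1,X_3] = -2 / (2.3452 · 2.7749) = -2 / 6.5077 = -0.3073
  r[X_2,X_2] = 1 (diagonal).
  r[X_2,X_3] = 1.15 / (1.9494 · 2.7749) = 1.15 / 5.4093 = 0.2126
  r[X_3,X_3] = 1 (diagonal).

R is symmetric with unit diagonal. Assembling:

R = [[1, 0.8203, -0.3073],
 [0.8203, 1, 0.2126],
 [-0.3073, 0.2126, 1]]


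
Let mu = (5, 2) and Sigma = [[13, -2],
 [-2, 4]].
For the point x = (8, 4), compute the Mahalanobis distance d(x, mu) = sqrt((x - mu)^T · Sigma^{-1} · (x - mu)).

Step 1 — centre the observation: (x - mu) = (3, 2).

Step 2 — invert Sigma. det(Sigma) = 13·4 - (-2)² = 48.
  Sigma^{-1} = (1/det) · [[d, -b], [-b, a]] = [[0.0833, 0.0417],
 [0.0417, 0.2708]].

Step 3 — form the quadratic (x - mu)^T · Sigma^{-1} · (x - mu):
  Sigma^{-1} · (x - mu) = (0.3333, 0.6667).
  (x - mu)^T · [Sigma^{-1} · (x - mu)] = (3)·(0.3333) + (2)·(0.6667) = 2.3333.

Step 4 — take square root: d = √(2.3333) ≈ 1.5275.

d(x, mu) = √(2.3333) ≈ 1.5275


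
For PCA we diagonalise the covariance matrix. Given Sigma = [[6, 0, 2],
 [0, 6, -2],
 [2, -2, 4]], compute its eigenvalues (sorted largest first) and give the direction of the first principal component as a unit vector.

Step 1 — characteristic polynomial p(λ) = det(λI - Sigma) = λ³ - tr·λ² + c_1·λ - det, where tr = trace, c_1 = sum of the principal 2×2 minors, det = det(Sigma):
  tr = 6 + 6 + 4 = 16,
  c_1 = (6·6 - (0)²) + (6·4 - (2)²) + (6·4 - (-2)²) = 36 + 20 + 20 = 76,
  det = 6·(6·4 - (-2)²) - (0)·((0)·4 - (-2)·(2)) + (2)·((0)·(-2) - 6·(2)) = 6·(20) - (0)·(4) + (2)·(-12) = 96.
  So p(λ) = λ³ - 16λ² + 76λ - 96.
Step 2 — look for an integer root (rational root theorem: any rational root is an integer divisor of 96). Testing λ = 2:
  p(2) = 8 - 64 + 152 - 96 = 0  ✓
  Dividing out (λ - 2): p(λ) = (λ - 2)(λ² - 14λ + 48).
Step 3 — remaining eigenvalues from the quadratic λ² - 14λ + 48 = 0:
  Δ = 14² - 4·48 = 196 - 192 = 4,  λ = (14 ± √4)/2 = (14 ± 2)/2 = 8 or 6.
  Sorted: λ_1 = 8,  λ_2 = 6,  λ_3 = 2  (check: sum = 16 = tr ✓).

Step 4 — unit eigenvector for λ_1 = 8: v spans the null space of (Sigma - λ_1 I), whose rows are
  r_1 = (-2, 0, 2),  r_2 = (0, -2, -2),  r_3 = (2, -2, -4).
  v is orthogonal to every row, so take v ∝ r_1 × r_2 = ((0)·(-2) - (2)·(-2), (2)·(0) - (-2)·(-2), (-2)·(-2) - (0)·(0)) = (4, -4, 4).
  Rescale (divide by 4): u = (1, -1, 1).
  ||u|| = √((1)² + (-1)² + (1)²) = √(3) ≈ 1.7321,  v_1 = u/||u|| ≈ (0.5774, -0.5774, 0.5774) (||v_1|| = 1).

λ_1 = 8,  λ_2 = 6,  λ_3 = 2;  v_1 ≈ (0.5774, -0.5774, 0.5774)


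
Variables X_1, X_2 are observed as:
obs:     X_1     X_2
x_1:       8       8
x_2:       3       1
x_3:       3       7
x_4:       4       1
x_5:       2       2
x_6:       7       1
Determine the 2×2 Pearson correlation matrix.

Step 1 — column means:
  mean(X_1) = (8 + 3 + 3 + 4 + 2 + 7) / 6 = 27/6 = 4.5
  mean(X_2) = (8 + 1 + 7 + 1 + 2 + 1) / 6 = 20/6 = 3.3333

Step 2 — sample variances and covariances s[i,j] = (1/(n-1)) · Σ_k (x_{k,i} - mean_i) · (x_{k,j} - mean_j), with n-1 = 5:
  s[X_1,X_1] = ((3.5)·(3.5) + (-1.5)·(-1.5) + (-1.5)·(-1.5) + (-0.5)·(-0.5) + (-2.5)·(-2.5) + (2.5)·(2.5)) / 5 = 29.5/5 = 5.9
  s[X_1,X_2] = ((3.5)·(4.6667) + (-1.5)·(-2.3333) + (-1.5)·(3.6667) + (-0.5)·(-2.3333) + (-2.5)·(-1.3333) + (2.5)·(-2.3333)) / 5 = 13/5 = 2.6
  s[X_2,X_2] = ((4.6667)·(4.6667) + (-2.3333)·(-2.3333) + (3.6667)·(3.6667) + (-2.3333)·(-2.3333) + (-1.3333)·(-1.3333) + (-2.3333)·(-2.3333)) / 5 = 53.3333/5 = 10.6667
  Sample standard deviations s_i = √(s[i,i]):
  s(X_1) = √(5.9) = 2.429
  s(X_2) = √(10.6667) = 3.266

Step 3 — r_{ij} = s_{ij} / (s_i · s_j):
  r[X_1,X_1] = 1 (diagonal).
  r[X_1,X_2] = 2.6 / (2.429 · 3.266) = 2.6 / 7.9331 = 0.3277
  r[X_2,X_2] = 1 (diagonal).

R is symmetric with unit diagonal. Assembling:

R = [[1, 0.3277],
 [0.3277, 1]]


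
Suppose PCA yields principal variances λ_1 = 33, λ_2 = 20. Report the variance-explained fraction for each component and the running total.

Step 1 — total variance = trace(Sigma) = Σ λ_i = 33 + 20 = 53.

Step 2 — fraction explained by component i = λ_i / Σ λ:
  PC1: 33/53 = 0.6226
  PC2: 20/53 = 0.3774

Step 3 — cumulative fraction after k components = (λ_1 + ... + λ_k) / Σ λ:
  k = 1: 33/53 = 0.6226
  k = 2: (33 + 20)/53 = 53/53 = 1

Summary (fraction, with percent):

explained: PC1 0.6226 (62.26%), PC2 0.3774 (37.74%);  cumulative: 0.6226, 1


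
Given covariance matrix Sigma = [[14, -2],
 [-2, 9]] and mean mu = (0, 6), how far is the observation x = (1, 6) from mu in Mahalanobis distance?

Step 1 — centre the observation: (x - mu) = (1, 0).

Step 2 — invert Sigma. det(Sigma) = 14·9 - (-2)² = 122.
  Sigma^{-1} = (1/det) · [[d, -b], [-b, a]] = [[0.0738, 0.0164],
 [0.0164, 0.1148]].

Step 3 — form the quadratic (x - mu)^T · Sigma^{-1} · (x - mu):
  Sigma^{-1} · (x - mu) = (0.0738, 0.0164).
  (x - mu)^T · [Sigma^{-1} · (x - mu)] = (1)·(0.0738) + (0)·(0.0164) = 0.0738.

Step 4 — take square root: d = √(0.0738) ≈ 0.2716.

d(x, mu) = √(0.0738) ≈ 0.2716


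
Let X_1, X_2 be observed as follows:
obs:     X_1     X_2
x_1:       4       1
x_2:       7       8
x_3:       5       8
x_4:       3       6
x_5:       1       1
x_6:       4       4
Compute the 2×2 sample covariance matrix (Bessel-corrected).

Step 1 — column means:
  mean(X_1) = (4 + 7 + 5 + 3 + 1 + 4) / 6 = 24/6 = 4
  mean(X_2) = (1 + 8 + 8 + 6 + 1 + 4) / 6 = 28/6 = 4.6667

Step 2 — sample covariance S[i,j] = (1/(n-1)) · Σ_k (x_{k,i} - mean_i) · (x_{k,j} - mean_j), with n-1 = 5.
  S[X_1,X_1] = ((0)·(0) + (3)·(3) + (1)·(1) + (-1)·(-1) + (-3)·(-3) + (0)·(0)) / 5 = 20/5 = 4
  S[X_1,X_2] = ((0)·(-3.6667) + (3)·(3.3333) + (1)·(3.3333) + (-1)·(1.3333) + (-3)·(-3.6667) + (0)·(-0.6667)) / 5 = 23/5 = 4.6
  S[X_2,X_2] = ((-3.6667)·(-3.6667) + (3.3333)·(3.3333) + (3.3333)·(3.3333) + (1.3333)·(1.3333) + (-3.6667)·(-3.6667) + (-0.6667)·(-0.6667)) / 5 = 51.3333/5 = 10.2667

S is symmetric (S[j,i] = S[i,j]). Assembling:

S = [[4, 4.6],
 [4.6, 10.2667]]


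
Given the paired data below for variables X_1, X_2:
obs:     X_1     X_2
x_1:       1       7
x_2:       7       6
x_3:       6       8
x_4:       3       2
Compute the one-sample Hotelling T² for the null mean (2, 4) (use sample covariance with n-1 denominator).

Step 1 — sample mean vector:
  mean(X_1) = (1 + 7 + 6 + 3) / 4 = 17/4 = 4.25
  mean(X_2) = (7 + 6 + 8 + 2) / 4 = 23/4 = 5.75
  x̄ = (4.25, 5.75),  deviation x̄ - mu_0 = (4.25, 5.75) - (2, 4) = (2.25, 1.75).

Step 2 — sample covariance matrix, S[i,j] = (1/(n-1)) · Σ_k (x_{k,i} - mean_i) · (x_{k,j} - mean_j), divisor n-1 = 3:
  S[X_1,X_1] = ((-3.25)·(-3.25) + (2.75)·(2.75) + (1.75)·(1.75) + (-1.25)·(-1.25)) / 3 = 22.75/3 = 7.5833
  S[X_1,X_2] = ((-3.25)·(1.25) + (2.75)·(0.25) + (1.75)·(2.25) + (-1.25)·(-3.75)) / 3 = 5.25/3 = 1.75
  S[X_2,X_2] = ((1.25)·(1.25) + (0.25)·(0.25) + (2.25)·(2.25) + (-3.75)·(-3.75)) / 3 = 20.75/3 = 6.9167
  S = [[7.5833, 1.75],
 [1.75, 6.9167]].

Step 3 — invert S. det(S) = 7.5833·6.9167 - (1.75)² = 49.3889.
  S^{-1} = (1/det) · [[d, -b], [-b, a]] = [[0.14, -0.0354],
 [-0.0354, 0.1535]].

Step 4 — quadratic form (x̄ - mu_0)^T · S^{-1} · (x̄ - mu_0):
  S^{-1} · (x̄ - mu_0) = (0.2531, 0.189),
  (x̄ - mu_0)^T · [...] = (2.25)·(0.2531) + (1.75)·(0.189) = 0.9002.

Step 5 — scale by n: T² = 4 · 0.9002 = 3.6007.

T² ≈ 3.6007


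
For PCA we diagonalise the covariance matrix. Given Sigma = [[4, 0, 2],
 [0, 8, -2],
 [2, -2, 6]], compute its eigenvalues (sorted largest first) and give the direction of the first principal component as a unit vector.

Step 1 — characteristic polynomial p(λ) = det(λI - Sigma) = λ³ - tr·λ² + c_1·λ - det, where tr = trace, c_1 = sum of the principal 2×2 minors, det = det(Sigma):
  tr = 4 + 8 + 6 = 18,
  c_1 = (4·8 - (0)²) + (4·6 - (2)²) + (8·6 - (-2)²) = 32 + 20 + 44 = 96,
  det = 4·(8·6 - (-2)²) - (0)·((0)·6 - (-2)·(2)) + (2)·((0)·(-2) - 8·(2)) = 4·(44) - (0)·(4) + (2)·(-16) = 144.
  So p(λ) = λ³ - 18λ² + 96λ - 144.
Step 2 — look for an integer root (rational root theorem: any rational root is an integer divisor of 144). Testing λ = 6:
  p(6) = 216 - 648 + 576 - 144 = 0  ✓
  Dividing out (λ - 6): p(λ) = (λ - 6)(λ² - 12λ + 24).
Step 3 — remaining eigenvalues from the quadratic λ² - 12λ + 24 = 0:
  Δ = 12² - 4·24 = 144 - 96 = 48,  λ = (12 ± √48)/2 = (12 ± 6.9282)/2 ≈ 9.4641 or 2.5359.
  Sorted: λ_1 = 9.4641,  λ_2 = 6,  λ_3 = 2.5359  (check: sum = 18 = tr ✓).

Step 4 — unit eigenvector for λ_1 ≈ 9.4641: v spans the null space of (Sigma - λ_1 I), whose rows are
  r_1 = (-5.4641, 0, 2),  r_2 = (0, -1.4641, -2),  r_3 = (2, -2, -3.4641).
  v is orthogonal to every row, so take v ∝ r_1 × r_2 = ((0)·(-2) - (2)·(-1.4641), (2)·(0) - (-5.4641)·(-2), (-5.4641)·(-1.4641) - (0)·(0)) ≈ (2.9282, -10.9282, 8).
  Let u = (2.9282, -10.9282, 8).
  ||u|| = √((2.9282)² + (-10.9282)² + (8)²) = √(192) ≈ 13.8564,  v_1 = u/||u|| ≈ (0.2113, -0.7887, 0.5774) (||v_1|| = 1).

λ_1 = 9.4641,  λ_2 = 6,  λ_3 = 2.5359;  v_1 ≈ (0.2113, -0.7887, 0.5774)


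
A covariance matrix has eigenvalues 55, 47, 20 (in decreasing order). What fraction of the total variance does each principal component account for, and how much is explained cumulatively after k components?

Step 1 — total variance = trace(Sigma) = Σ λ_i = 55 + 47 + 20 = 122.

Step 2 — fraction explained by component i = λ_i / Σ λ:
  PC1: 55/122 = 0.4508
  PC2: 47/122 = 0.3852
  PC3: 20/122 = 0.1639

Step 3 — cumulative fraction after k components = (λ_1 + ... + λ_k) / Σ λ:
  k = 1: 55/122 = 0.4508
  k = 2: (55 + 47)/122 = 102/122 = 0.8361
  k = 3: (55 + 47 + 20)/122 = 122/122 = 1

Summary (fraction, with percent):

explained: PC1 0.4508 (45.08%), PC2 0.3852 (38.52%), PC3 0.1639 (16.39%);  cumulative: 0.4508, 0.8361, 1


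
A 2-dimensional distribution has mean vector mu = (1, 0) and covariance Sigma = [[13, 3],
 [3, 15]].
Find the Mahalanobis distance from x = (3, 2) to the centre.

Step 1 — centre the observation: (x - mu) = (2, 2).

Step 2 — invert Sigma. det(Sigma) = 13·15 - (3)² = 186.
  Sigma^{-1} = (1/det) · [[d, -b], [-b, a]] = [[0.0806, -0.0161],
 [-0.0161, 0.0699]].

Step 3 — form the quadratic (x - mu)^T · Sigma^{-1} · (x - mu):
  Sigma^{-1} · (x - mu) = (0.129, 0.1075).
  (x - mu)^T · [Sigma^{-1} · (x - mu)] = (2)·(0.129) + (2)·(0.1075) = 0.4731.

Step 4 — take square root: d = √(0.4731) ≈ 0.6878.

d(x, mu) = √(0.4731) ≈ 0.6878


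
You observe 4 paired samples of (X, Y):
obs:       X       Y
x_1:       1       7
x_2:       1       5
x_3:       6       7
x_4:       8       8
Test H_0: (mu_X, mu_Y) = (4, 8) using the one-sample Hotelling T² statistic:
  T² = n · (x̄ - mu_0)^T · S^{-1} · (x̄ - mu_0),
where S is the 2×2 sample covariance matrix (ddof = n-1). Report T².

Step 1 — sample mean vector:
  mean(X) = (1 + 1 + 6 + 8) / 4 = 16/4 = 4
  mean(Y) = (7 + 5 + 7 + 8) / 4 = 27/4 = 6.75
  x̄ = (4, 6.75),  deviation x̄ - mu_0 = (4, 6.75) - (4, 8) = (0, -1.25).

Step 2 — sample covariance matrix, S[i,j] = (1/(n-1)) · Σ_k (x_{k,i} - mean_i) · (x_{k,j} - mean_j), divisor n-1 = 3:
  S[X,X] = ((-3)·(-3) + (-3)·(-3) + (2)·(2) + (4)·(4)) / 3 = 38/3 = 12.6667
  S[X,Y] = ((-3)·(0.25) + (-3)·(-1.75) + (2)·(0.25) + (4)·(1.25)) / 3 = 10/3 = 3.3333
  S[Y,Y] = ((0.25)·(0.25) + (-1.75)·(-1.75) + (0.25)·(0.25) + (1.25)·(1.25)) / 3 = 4.75/3 = 1.5833
  S = [[12.6667, 3.3333],
 [3.3333, 1.5833]].

Step 3 — invert S. det(S) = 12.6667·1.5833 - (3.3333)² = 8.9444.
  S^{-1} = (1/det) · [[d, -b], [-b, a]] = [[0.177, -0.3727],
 [-0.3727, 1.4161]].

Step 4 — quadratic form (x̄ - mu_0)^T · S^{-1} · (x̄ - mu_0):
  S^{-1} · (x̄ - mu_0) = (0.4658, -1.7702),
  (x̄ - mu_0)^T · [...] = (0)·(0.4658) + (-1.25)·(-1.7702) = 2.2127.

Step 5 — scale by n: T² = 4 · 2.2127 = 8.8509.

T² ≈ 8.8509


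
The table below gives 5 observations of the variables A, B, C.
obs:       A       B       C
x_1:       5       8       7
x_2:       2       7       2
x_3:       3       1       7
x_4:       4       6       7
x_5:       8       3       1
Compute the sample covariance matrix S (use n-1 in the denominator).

Step 1 — column means:
  mean(A) = (5 + 2 + 3 + 4 + 8) / 5 = 22/5 = 4.4
  mean(B) = (8 + 7 + 1 + 6 + 3) / 5 = 25/5 = 5
  mean(C) = (7 + 2 + 7 + 7 + 1) / 5 = 24/5 = 4.8

Step 2 — sample covariance S[i,j] = (1/(n-1)) · Σ_k (x_{k,i} - mean_i) · (x_{k,j} - mean_j), with n-1 = 4.
  S[A,A] = ((0.6)·(0.6) + (-2.4)·(-2.4) + (-1.4)·(-1.4) + (-0.4)·(-0.4) + (3.6)·(3.6)) / 4 = 21.2/4 = 5.3
  S[A,B] = ((0.6)·(3) + (-2.4)·(2) + (-1.4)·(-4) + (-0.4)·(1) + (3.6)·(-2)) / 4 = -5/4 = -1.25
  S[A,C] = ((0.6)·(2.2) + (-2.4)·(-2.8) + (-1.4)·(2.2) + (-0.4)·(2.2) + (3.6)·(-3.8)) / 4 = -9.6/4 = -2.4
  S[B,B] = ((3)·(3) + (2)·(2) + (-4)·(-4) + (1)·(1) + (-2)·(-2)) / 4 = 34/4 = 8.5
  S[B,C] = ((3)·(2.2) + (2)·(-2.8) + (-4)·(2.2) + (1)·(2.2) + (-2)·(-3.8)) / 4 = 2/4 = 0.5
  S[C,C] = ((2.2)·(2.2) + (-2.8)·(-2.8) + (2.2)·(2.2) + (2.2)·(2.2) + (-3.8)·(-3.8)) / 4 = 36.8/4 = 9.2

S is symmetric (S[j,i] = S[i,j]). Assembling:

S = [[5.3, -1.25, -2.4],
 [-1.25, 8.5, 0.5],
 [-2.4, 0.5, 9.2]]


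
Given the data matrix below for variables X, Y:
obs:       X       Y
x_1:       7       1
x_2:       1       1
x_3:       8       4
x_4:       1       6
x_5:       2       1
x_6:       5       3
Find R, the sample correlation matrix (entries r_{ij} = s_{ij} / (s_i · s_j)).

Step 1 — column means:
  mean(X) = (7 + 1 + 8 + 1 + 2 + 5) / 6 = 24/6 = 4
  mean(Y) = (1 + 1 + 4 + 6 + 1 + 3) / 6 = 16/6 = 2.6667

Step 2 — sample variances and covariances s[i,j] = (1/(n-1)) · Σ_k (x_{k,i} - mean_i) · (x_{k,j} - mean_j), with n-1 = 5:
  s[X,X] = ((3)·(3) + (-3)·(-3) + (4)·(4) + (-3)·(-3) + (-2)·(-2) + (1)·(1)) / 5 = 48/5 = 9.6
  s[X,Y] = ((3)·(-1.6667) + (-3)·(-1.6667) + (4)·(1.3333) + (-3)·(3.3333) + (-2)·(-1.6667) + (1)·(0.3333)) / 5 = -1/5 = -0.2
  s[Y,Y] = ((-1.6667)·(-1.6667) + (-1.6667)·(-1.6667) + (1.3333)·(1.3333) + (3.3333)·(3.3333) + (-1.6667)·(-1.6667) + (0.3333)·(0.3333)) / 5 = 21.3333/5 = 4.2667
  Sample standard deviations s_i = √(s[i,i]):
  s(X) = √(9.6) = 3.0984
  s(Y) = √(4.2667) = 2.0656

Step 3 — r_{ij} = s_{ij} / (s_i · s_j):
  r[X,X] = 1 (diagonal).
  r[X,Y] = -0.2 / (3.0984 · 2.0656) = -0.2 / 6.4 = -0.0312
  r[Y,Y] = 1 (diagonal).

R is symmetric with unit diagonal. Assembling:

R = [[1, -0.0312],
 [-0.0312, 1]]


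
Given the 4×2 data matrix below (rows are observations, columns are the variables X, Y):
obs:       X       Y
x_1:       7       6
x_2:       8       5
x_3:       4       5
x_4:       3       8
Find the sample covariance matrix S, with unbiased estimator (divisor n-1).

Step 1 — column means:
  mean(X) = (7 + 8 + 4 + 3) / 4 = 22/4 = 5.5
  mean(Y) = (6 + 5 + 5 + 8) / 4 = 24/4 = 6

Step 2 — sample covariance S[i,j] = (1/(n-1)) · Σ_k (x_{k,i} - mean_i) · (x_{k,j} - mean_j), with n-1 = 3.
  S[X,X] = ((1.5)·(1.5) + (2.5)·(2.5) + (-1.5)·(-1.5) + (-2.5)·(-2.5)) / 3 = 17/3 = 5.6667
  S[X,Y] = ((1.5)·(0) + (2.5)·(-1) + (-1.5)·(-1) + (-2.5)·(2)) / 3 = -6/3 = -2
  S[Y,Y] = ((0)·(0) + (-1)·(-1) + (-1)·(-1) + (2)·(2)) / 3 = 6/3 = 2

S is symmetric (S[j,i] = S[i,j]). Assembling:

S = [[5.6667, -2],
 [-2, 2]]


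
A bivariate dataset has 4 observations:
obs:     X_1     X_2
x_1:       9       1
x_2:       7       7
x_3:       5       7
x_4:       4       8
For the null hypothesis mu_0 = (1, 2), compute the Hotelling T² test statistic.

Step 1 — sample mean vector:
  mean(X_1) = (9 + 7 + 5 + 4) / 4 = 25/4 = 6.25
  mean(X_2) = (1 + 7 + 7 + 8) / 4 = 23/4 = 5.75
  x̄ = (6.25, 5.75),  deviation x̄ - mu_0 = (6.25, 5.75) - (1, 2) = (5.25, 3.75).

Step 2 — sample covariance matrix, S[i,j] = (1/(n-1)) · Σ_k (x_{k,i} - mean_i) · (x_{k,j} - mean_j), divisor n-1 = 3:
  S[X_1,X_1] = ((2.75)·(2.75) + (0.75)·(0.75) + (-1.25)·(-1.25) + (-2.25)·(-2.25)) / 3 = 14.75/3 = 4.9167
  S[X_1,X_2] = ((2.75)·(-4.75) + (0.75)·(1.25) + (-1.25)·(1.25) + (-2.25)·(2.25)) / 3 = -18.75/3 = -6.25
  S[X_2,X_2] = ((-4.75)·(-4.75) + (1.25)·(1.25) + (1.25)·(1.25) + (2.25)·(2.25)) / 3 = 30.75/3 = 10.25
  S = [[4.9167, -6.25],
 [-6.25, 10.25]].

Step 3 — invert S. det(S) = 4.9167·10.25 - (-6.25)² = 11.3333.
  S^{-1} = (1/det) · [[d, -b], [-b, a]] = [[0.9044, 0.5515],
 [0.5515, 0.4338]].

Step 4 — quadratic form (x̄ - mu_0)^T · S^{-1} · (x̄ - mu_0):
  S^{-1} · (x̄ - mu_0) = (6.8162, 4.5221),
  (x̄ - mu_0)^T · [...] = (5.25)·(6.8162) + (3.75)·(4.5221) = 52.7426.

Step 5 — scale by n: T² = 4 · 52.7426 = 210.9706.

T² ≈ 210.9706


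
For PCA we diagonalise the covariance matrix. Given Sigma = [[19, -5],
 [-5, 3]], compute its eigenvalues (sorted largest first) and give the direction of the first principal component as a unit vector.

Step 1 — characteristic polynomial of 2×2 Sigma:
  det(Sigma - λI) = λ² - trace · λ + det = 0.
  trace = 19 + 3 = 22, det = 19·3 - (-5)² = 32.
Step 2 — discriminant:
  Δ = trace² - 4·det = 484 - 128 = 356.
Step 3 — eigenvalues:
  λ = (trace ± √Δ)/2 = (22 ± 18.868)/2,
  λ_1 = 20.434,  λ_2 = 1.566.

Step 4 — unit eigenvector for λ_1: solve (Sigma - λ_1 I)v = 0. First row:
  (19 - 20.434)·v_x + (-5)·v_y = 0, i.e. (-1.434)·v_x + (-5)·v_y = 0,
  so v ∝ (b, λ_1 - a) = (-5, 1.434); multiply by -1 so the first entry is positive: u = (5, -1.434).
  ||u|| = √((5)² + (-1.434)²) = √(27.0563) ≈ 5.2016,
  v_1 = u/||u|| ≈ (0.9612, -0.2757) (||v_1|| = 1).

λ_1 = 20.434,  λ_2 = 1.566;  v_1 ≈ (0.9612, -0.2757)


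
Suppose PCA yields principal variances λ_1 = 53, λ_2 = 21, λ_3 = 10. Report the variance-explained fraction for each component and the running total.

Step 1 — total variance = trace(Sigma) = Σ λ_i = 53 + 21 + 10 = 84.

Step 2 — fraction explained by component i = λ_i / Σ λ:
  PC1: 53/84 = 0.631
  PC2: 21/84 = 0.25
  PC3: 10/84 = 0.119

Step 3 — cumulative fraction after k components = (λ_1 + ... + λ_k) / Σ λ:
  k = 1: 53/84 = 0.631
  k = 2: (53 + 21)/84 = 74/84 = 0.881
  k = 3: (53 + 21 + 10)/84 = 84/84 = 1

Summary (fraction, with percent):

explained: PC1 0.631 (63.1%), PC2 0.25 (25%), PC3 0.119 (11.9%);  cumulative: 0.631, 0.881, 1


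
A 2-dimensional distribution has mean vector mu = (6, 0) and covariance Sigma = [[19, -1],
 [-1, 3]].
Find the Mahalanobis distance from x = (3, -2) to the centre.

Step 1 — centre the observation: (x - mu) = (-3, -2).

Step 2 — invert Sigma. det(Sigma) = 19·3 - (-1)² = 56.
  Sigma^{-1} = (1/det) · [[d, -b], [-b, a]] = [[0.0536, 0.0179],
 [0.0179, 0.3393]].

Step 3 — form the quadratic (x - mu)^T · Sigma^{-1} · (x - mu):
  Sigma^{-1} · (x - mu) = (-0.1964, -0.7321).
  (x - mu)^T · [Sigma^{-1} · (x - mu)] = (-3)·(-0.1964) + (-2)·(-0.7321) = 2.0536.

Step 4 — take square root: d = √(2.0536) ≈ 1.433.

d(x, mu) = √(2.0536) ≈ 1.433


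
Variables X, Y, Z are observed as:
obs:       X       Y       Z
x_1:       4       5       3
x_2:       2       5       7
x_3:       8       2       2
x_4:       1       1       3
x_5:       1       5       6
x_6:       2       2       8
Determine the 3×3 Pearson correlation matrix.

Step 1 — column means:
  mean(X) = (4 + 2 + 8 + 1 + 1 + 2) / 6 = 18/6 = 3
  mean(Y) = (5 + 5 + 2 + 1 + 5 + 2) / 6 = 20/6 = 3.3333
  mean(Z) = (3 + 7 + 2 + 3 + 6 + 8) / 6 = 29/6 = 4.8333

Step 2 — sample variances and covariances s[i,j] = (1/(n-1)) · Σ_k (x_{k,i} - mean_i) · (x_{k,j} - mean_j), with n-1 = 5:
  s[X,X] = ((1)·(1) + (-1)·(-1) + (5)·(5) + (-2)·(-2) + (-2)·(-2) + (-1)·(-1)) / 5 = 36/5 = 7.2
  s[X,Y] = ((1)·(1.6667) + (-1)·(1.6667) + (5)·(-1.3333) + (-2)·(-2.3333) + (-2)·(1.6667) + (-1)·(-1.3333)) / 5 = -4/5 = -0.8
  s[X,Z] = ((1)·(-1.8333) + (-1)·(2.1667) + (5)·(-2.8333) + (-2)·(-1.8333) + (-2)·(1.1667) + (-1)·(3.1667)) / 5 = -20/5 = -4
  s[Y,Y] = ((1.6667)·(1.6667) + (1.6667)·(1.6667) + (-1.3333)·(-1.3333) + (-2.3333)·(-2.3333) + (1.6667)·(1.6667) + (-1.3333)·(-1.3333)) / 5 = 17.3333/5 = 3.4667
  s[Y,Z] = ((1.6667)·(-1.8333) + (1.6667)·(2.1667) + (-1.3333)·(-2.8333) + (-2.3333)·(-1.8333) + (1.6667)·(1.1667) + (-1.3333)·(3.1667)) / 5 = 6.3333/5 = 1.2667
  s[Z,Z] = ((-1.8333)·(-1.8333) + (2.1667)·(2.1667) + (-2.8333)·(-2.8333) + (-1.8333)·(-1.8333) + (1.1667)·(1.1667) + (3.1667)·(3.1667)) / 5 = 30.8333/5 = 6.1667
  Sample standard deviations s_i = √(s[i,i]):
  s(X) = √(7.2) = 2.6833
  s(Y) = √(3.4667) = 1.8619
  s(Z) = √(6.1667) = 2.4833

Step 3 — r_{ij} = s_{ij} / (s_i · s_j):
  r[X,X] = 1 (diagonal).
  r[X,Y] = -0.8 / (2.6833 · 1.8619) = -0.8 / 4.996 = -0.1601
  r[X,Z] = -4 / (2.6833 · 2.4833) = -4 / 6.6633 = -0.6003
  r[Y,Y] = 1 (diagonal).
  r[Y,Z] = 1.2667 / (1.8619 · 2.4833) = 1.2667 / 4.6236 = 0.274
  r[Z,Z] = 1 (diagonal).

R is symmetric with unit diagonal. Assembling:

R = [[1, -0.1601, -0.6003],
 [-0.1601, 1, 0.274],
 [-0.6003, 0.274, 1]]
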